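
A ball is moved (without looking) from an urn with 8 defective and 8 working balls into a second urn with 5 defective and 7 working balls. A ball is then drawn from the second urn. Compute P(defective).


P(transfer defective) = 8/16 = 1/2; P(transfer working) = 1/2
If defective transferred: Urn II has 6 defective of 13, so P(defective|defective moved) = 6/13
If working transferred: Urn II has 5 defective of 13, so P(defective|working moved) = 5/13
By total probability: P(defective) = 1/2*6/13 + 1/2*5/13 = 11/26

11/26


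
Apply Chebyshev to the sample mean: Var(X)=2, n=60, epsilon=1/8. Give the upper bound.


Var(Xbar) = Var(X)/n = 2/60
Chebyshev: P(|Xbar-mu| >= 1/8) <= Var(Xbar)/(1/8)^2 = (1/30)/(1/64) = 32/15
Bound exceeds 1, so trivial bound: 1

1


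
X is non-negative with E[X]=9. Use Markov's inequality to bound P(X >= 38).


Markov: P(X >= a) <= E[X]/a
P(X >= 38) <= 9/38

9/38


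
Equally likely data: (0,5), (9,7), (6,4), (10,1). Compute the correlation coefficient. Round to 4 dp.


Cov(X,Y) = -2.3125, Var(X) = 15.1875, Var(Y) = 4.6875
rho = Cov/(sqrt(VarX)*sqrt(VarY)) = -0.2741

-0.2741


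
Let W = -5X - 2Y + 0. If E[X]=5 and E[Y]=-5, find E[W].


E[-5X - 2Y + 0] = -5*E[X] - 2*E[Y] + 0
= (-5)*(5) + (-2)*(-5) + (0)
= -25 + 10 + 0 = -15

-15


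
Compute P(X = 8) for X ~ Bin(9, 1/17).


P(X=8) = C(9,8) * p^8 * (1-p)^1
= 9 * 1/6975757441 * 16/17
= 144/118587876497

144/118587876497


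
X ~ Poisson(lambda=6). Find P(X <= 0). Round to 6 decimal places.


P(X<=0) = e^(-6)*6^0/0!
≈ 0.0024787522
≈ 0.002479

0.002479


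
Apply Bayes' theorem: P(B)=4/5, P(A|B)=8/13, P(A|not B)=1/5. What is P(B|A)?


P(A) = P(A|B)P(B) + P(A|B')P(B') = 8/13*4/5 + 1/5*1/5 = 173/325
P(B|A) = P(A|B)P(B)/P(A) = (32/65)/(173/325) = 160/173

160/173


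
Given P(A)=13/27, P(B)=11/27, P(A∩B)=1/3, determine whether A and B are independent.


P(A)*P(B) = 13/27*11/27 = 143/729
P(A∩B) = 1/3 != 143/729, so not independent

No, A and B are not independent


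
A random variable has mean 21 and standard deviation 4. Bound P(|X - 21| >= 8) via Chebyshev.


k = 8/4 = 2
Chebyshev: P(|X-mu| >= k*sigma) <= 1/k^2 = 1/2^2 = 1/4

1/4


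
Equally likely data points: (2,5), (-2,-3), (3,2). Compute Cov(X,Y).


E[X]=1, E[Y]=4/3, E[XY]=22/3
Cov(X,Y) = E[XY] - E[X]E[Y] = 22/3 - 1*4/3 = 6

6


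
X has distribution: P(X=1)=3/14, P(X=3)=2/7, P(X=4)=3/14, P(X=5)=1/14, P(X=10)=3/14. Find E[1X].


E[1X] = sum(g(x)*P(x))
= 1*3/14 + 3*2/7 + 4*3/14 + 5*1/14 + 10*3/14
= 31/7

31/7


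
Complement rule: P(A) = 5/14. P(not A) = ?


P(A') = 1 - P(A) = 1 - 5/14 = 9/14

9/14


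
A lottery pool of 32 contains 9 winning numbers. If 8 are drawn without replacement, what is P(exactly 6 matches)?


P(X=6) = C(9,6)*C(23,2) / C(32,8)
= 84*253 / 10518300
= 21252/10518300 = 1771/876525

1771/876525


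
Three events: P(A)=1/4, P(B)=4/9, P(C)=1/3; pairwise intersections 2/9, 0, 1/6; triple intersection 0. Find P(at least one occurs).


P(A∪B∪C) = P(A)+P(B)+P(C) - P(AB)-P(AC)-P(BC) + P(ABC)
= 1/4+4/9+1/3 - 2/9-0-1/6 + 0
= 23/36

23/36


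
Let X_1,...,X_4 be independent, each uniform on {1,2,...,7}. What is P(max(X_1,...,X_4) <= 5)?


P(max <= 5) = P(all X_i <= 5) = (P(X_1 <= 5))^4
= (5/7)^4 = 625/2401

625/2401


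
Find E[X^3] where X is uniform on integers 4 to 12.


E[X^3] = (1/9) * sum(x^3 for x=4..12)
= 6048/9 = 672

672


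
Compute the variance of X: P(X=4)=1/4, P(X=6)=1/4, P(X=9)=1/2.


E[X] = 7, E[X^2] = 107/2
Var(X) = E[X^2] - (E[X])^2 = 107/2 - (7)^2 = 9/2

9/2


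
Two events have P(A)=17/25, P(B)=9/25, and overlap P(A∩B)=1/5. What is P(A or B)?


P(A∪B) = P(A) + P(B) - P(A∩B)
= 17/25 + 9/25 - 1/5 = 21/25

21/25


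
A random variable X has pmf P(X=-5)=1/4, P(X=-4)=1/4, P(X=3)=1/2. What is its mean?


E[X] = sum(x * P(x))
= -5*1/4 - 4*1/4 + 3*1/2
= -3/4

-3/4


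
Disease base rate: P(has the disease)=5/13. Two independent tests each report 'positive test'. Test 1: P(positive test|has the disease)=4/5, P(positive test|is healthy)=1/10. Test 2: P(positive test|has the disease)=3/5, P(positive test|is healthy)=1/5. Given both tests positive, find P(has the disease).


After test 1: P(+) = 4/5*5/13 + 1/10*8/13 = 24/65
P(B|+) = (4/13)/(24/65) = 5/6
After test 2 (use post1 as new prior): P(+) = 3/5*5/6 + 1/5*1/6 = 8/15
P(B|+,+) = (1/2)/(8/15) = 15/16

15/16


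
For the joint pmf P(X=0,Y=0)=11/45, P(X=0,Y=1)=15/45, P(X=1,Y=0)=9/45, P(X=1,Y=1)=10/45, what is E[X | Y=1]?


P(Y=1) = 25/45
E[X|Y=1] = (0*15 + 1*10)/25 = 10/25 = 2/5

2/5


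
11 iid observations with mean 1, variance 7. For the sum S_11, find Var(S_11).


By independence, Var(S_n) = n*Var(X_1) = 11*7 = 77

77


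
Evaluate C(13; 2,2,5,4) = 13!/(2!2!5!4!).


13! = 6227020800
Denominator: 2!=2 * 2!=2 * 5!=120 * 4!=24
Coefficient = 6227020800 / 11520 = 540540

540540


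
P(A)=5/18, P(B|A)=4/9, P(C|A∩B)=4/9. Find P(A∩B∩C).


P(A∩B∩C) = P(A) * P(B|A) * P(C|A∩B)
= 5/18 * 4/9 * 4/9
= 10/81 * 4/9 = 40/729

40/729


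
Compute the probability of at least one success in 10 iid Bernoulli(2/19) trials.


P(at least one) = 1 - P(none)
P(none) = (1 - 2/19)^10 = (17/19)^10 = 2015993900449/6131066257801
P(at least one) = 1 - 2015993900449/6131066257801 = 4115072357352/6131066257801

4115072357352/6131066257801


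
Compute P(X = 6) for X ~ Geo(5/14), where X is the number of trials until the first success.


P(X=6) = (1-p)^5 * p = (9/14)^5 * 5/14
= 59049/537824 * 5/14 = 295245/7529536

295245/7529536


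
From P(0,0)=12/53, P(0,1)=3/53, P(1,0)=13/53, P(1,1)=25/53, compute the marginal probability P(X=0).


P(X=0) = P(0,0)+P(0,1) = 12/53 + 3/53 = 15/53

15/53


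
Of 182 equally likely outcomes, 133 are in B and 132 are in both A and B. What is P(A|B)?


P(A|B) = P(A∩B)/P(B) = (132/182)/(133/182) = 132/133

132/133


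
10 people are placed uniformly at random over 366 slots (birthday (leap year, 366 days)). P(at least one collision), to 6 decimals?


P(all different) = prod((366-i)/366 for i=0..9) = 0.883355
P(at least one match) = 1 - 0.883355 = 0.116645

0.116645


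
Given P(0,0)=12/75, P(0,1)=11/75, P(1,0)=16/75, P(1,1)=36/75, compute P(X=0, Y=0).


Read from table: P(X=0, Y=0) = 12/75 = 4/25

4/25


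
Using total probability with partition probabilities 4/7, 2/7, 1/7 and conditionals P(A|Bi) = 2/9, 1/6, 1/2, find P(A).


P(A) = P(A|B1)P(B1) + P(A|B2)P(B2) + P(A|B3)P(B3)
= 2/9*4/7 + 1/6*2/7 + 1/2*1/7
= 8/63 + 1/21 + 1/14 = 31/126

31/126


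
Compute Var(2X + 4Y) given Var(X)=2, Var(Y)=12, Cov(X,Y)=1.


Var(2X + 4Y) = 2^2*Var(X) + 4^2*Var(Y) + 2*2*4*Cov(X,Y)
= 4*2 + 16*12 + 16*1
= 8 + 192 + 16 = 216

216


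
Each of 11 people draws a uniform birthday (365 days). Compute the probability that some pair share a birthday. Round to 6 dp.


P(all different) = prod((365-i)/365 for i=0..10) = 0.858859
P(at least one match) = 1 - 0.858859 = 0.141141

0.141141


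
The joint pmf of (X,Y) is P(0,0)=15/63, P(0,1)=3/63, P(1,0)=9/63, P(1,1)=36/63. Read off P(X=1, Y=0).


Read from table: P(X=1, Y=0) = 9/63 = 1/7

1/7


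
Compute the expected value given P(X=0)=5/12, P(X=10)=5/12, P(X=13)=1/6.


E[X] = sum(x * P(x))
= 0*5/12 + 10*5/12 + 13*1/6
= 19/3

19/3


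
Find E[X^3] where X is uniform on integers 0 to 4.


E[X^3] = (1/5) * sum(x^3 for x=0..4)
= 100/5 = 20

20


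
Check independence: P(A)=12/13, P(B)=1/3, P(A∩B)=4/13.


P(A)*P(B) = 12/13*1/3 = 4/13
P(A∩B) = 4/13, which equals P(A)P(B), so independent

Yes, A and B are independent


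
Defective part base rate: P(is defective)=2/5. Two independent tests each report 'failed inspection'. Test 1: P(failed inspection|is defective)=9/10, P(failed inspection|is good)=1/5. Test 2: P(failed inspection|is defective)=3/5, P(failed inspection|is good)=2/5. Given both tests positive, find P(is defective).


After test 1: P(+) = 9/10*2/5 + 1/5*3/5 = 12/25
P(B|+) = (9/25)/(12/25) = 3/4
After test 2 (use post1 as new prior): P(+) = 3/5*3/4 + 2/5*1/4 = 11/20
P(B|+,+) = (9/20)/(11/20) = 9/11

9/11


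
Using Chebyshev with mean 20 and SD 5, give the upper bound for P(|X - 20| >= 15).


k = 15/5 = 3
Chebyshev: P(|X-mu| >= k*sigma) <= 1/k^2 = 1/3^2 = 1/9

1/9


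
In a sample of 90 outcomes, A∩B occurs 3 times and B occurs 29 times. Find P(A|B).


P(A|B) = P(A∩B)/P(B) = (3/90)/(29/90) = 3/29

3/29


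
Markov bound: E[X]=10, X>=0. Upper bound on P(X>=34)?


Markov: P(X >= a) <= E[X]/a
P(X >= 34) <= 10/34 = 5/17

5/17


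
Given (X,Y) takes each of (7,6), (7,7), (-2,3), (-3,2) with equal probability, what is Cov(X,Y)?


E[X]=9/4, E[Y]=9/2, E[XY]=79/4
Cov(X,Y) = E[XY] - E[X]E[Y] = 79/4 - 9/4*9/2 = 77/8

77/8


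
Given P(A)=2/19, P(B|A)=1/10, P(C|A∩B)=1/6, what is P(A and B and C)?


P(A∩B∩C) = P(A) * P(B|A) * P(C|A∩B)
= 2/19 * 1/10 * 1/6
= 1/95 * 1/6 = 1/570

1/570


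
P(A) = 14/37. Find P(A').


P(A') = 1 - P(A) = 1 - 14/37 = 23/37

23/37


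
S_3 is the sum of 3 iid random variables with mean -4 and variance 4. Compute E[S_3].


E[S_n] = n*E[X_1] = 3*-4 = -12

-12


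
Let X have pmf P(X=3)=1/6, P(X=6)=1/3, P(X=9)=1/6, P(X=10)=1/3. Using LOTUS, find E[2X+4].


E[2X+4] = sum(g(x)*P(x))
= 10*1/6 + 16*1/3 + 22*1/6 + 24*1/3
= 56/3

56/3


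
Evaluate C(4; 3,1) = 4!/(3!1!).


4! = 24
Denominator: 3!=6 * 1!=1
Coefficient = 24 / 6 = 4

4


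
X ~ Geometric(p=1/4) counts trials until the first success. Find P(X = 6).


P(X=6) = (1-p)^5 * p = (3/4)^5 * 1/4
= 243/1024 * 1/4 = 243/4096

243/4096


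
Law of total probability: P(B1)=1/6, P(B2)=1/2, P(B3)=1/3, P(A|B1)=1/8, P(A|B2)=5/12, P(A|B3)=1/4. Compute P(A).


P(A) = P(A|B1)P(B1) + P(A|B2)P(B2) + P(A|B3)P(B3)
= 1/8*1/6 + 5/12*1/2 + 1/4*1/3
= 1/48 + 5/24 + 1/12 = 5/16

5/16


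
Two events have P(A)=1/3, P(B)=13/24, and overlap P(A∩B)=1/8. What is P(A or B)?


P(A∪B) = P(A) + P(B) - P(A∩B)
= 1/3 + 13/24 - 1/8 = 3/4

3/4


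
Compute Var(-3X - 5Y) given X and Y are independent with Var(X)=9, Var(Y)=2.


Independence => Cov(X,Y)=0
Var(-3X - 5Y) = (-3)^2*Var(X) + (-5)^2*Var(Y)
= 9*9 + 25*2 = 131

131


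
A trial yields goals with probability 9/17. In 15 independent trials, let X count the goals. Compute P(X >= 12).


P(X>=12) = P(X=12) + P(X=13) + P(X=14) + P(X=15)
= 65794784818613760/2862423051509815793 + 17081338366370880/2862423051509815793 + 2745215094595320/2862423051509815793 + 205891132094649/2862423051509815793
= 85827229411674609/2862423051509815793

85827229411674609/2862423051509815793


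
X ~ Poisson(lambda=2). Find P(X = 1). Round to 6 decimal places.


P(X=1) = e^(-2) * 2^1 / 1!
≈ 0.1353352832 * 2 / 1
≈ 0.270671

0.270671


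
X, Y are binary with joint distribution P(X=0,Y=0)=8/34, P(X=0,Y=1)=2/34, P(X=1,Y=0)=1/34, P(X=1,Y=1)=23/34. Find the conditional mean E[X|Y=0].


P(Y=0) = 9/34
E[X|Y=0] = (0*8 + 1*1)/9 = 1/9

1/9


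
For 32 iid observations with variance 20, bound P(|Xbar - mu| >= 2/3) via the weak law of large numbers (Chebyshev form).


Var(Xbar) = Var(X)/n = 20/32
Chebyshev: P(|Xbar-mu| >= 2/3) <= Var(Xbar)/(2/3)^2 = (5/8)/(4/9) = 45/32
Bound exceeds 1, so trivial bound: 1

1


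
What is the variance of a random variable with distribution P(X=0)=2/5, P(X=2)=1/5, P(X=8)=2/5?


E[X] = 18/5, E[X^2] = 132/5
Var(X) = E[X^2] - (E[X])^2 = 132/5 - (18/5)^2 = 336/25

336/25


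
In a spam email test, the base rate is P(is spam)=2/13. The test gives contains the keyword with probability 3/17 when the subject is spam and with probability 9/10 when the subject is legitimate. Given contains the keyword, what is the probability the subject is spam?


P(A) = P(A|B)P(B) + P(A|B')P(B') = 3/17*2/13 + 9/10*11/13 = 1743/2210
P(B|A) = P(A|B)P(B)/P(A) = (6/221)/(1743/2210) = 20/581

20/581


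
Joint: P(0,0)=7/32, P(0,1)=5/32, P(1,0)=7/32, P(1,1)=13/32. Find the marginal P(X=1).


P(X=1) = P(1,0)+P(1,1) = 7/32 + 13/32 = 20/32 = 5/8

5/8


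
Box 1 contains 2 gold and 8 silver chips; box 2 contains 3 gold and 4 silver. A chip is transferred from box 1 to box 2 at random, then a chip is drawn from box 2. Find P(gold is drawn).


P(transfer gold) = 2/10 = 1/5; P(transfer silver) = 4/5
If gold transferred: Urn II has 4 gold of 8, so P(gold|gold moved) = 1/2
If silver transferred: Urn II has 3 gold of 8, so P(gold|silver moved) = 3/8
By total probability: P(gold) = 1/5*1/2 + 4/5*3/8 = 2/5

2/5


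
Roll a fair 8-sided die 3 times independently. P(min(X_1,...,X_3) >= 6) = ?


P(min >= 6) = P(all X_i >= 6) = (P(X_1 >= 6))^3
= (3/8)^3 = 27/512

27/512


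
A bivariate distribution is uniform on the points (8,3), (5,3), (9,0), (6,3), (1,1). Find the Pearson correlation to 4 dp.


Cov(X,Y) = 0.0000, Var(X) = 7.7600, Var(Y) = 1.6000
rho = Cov/(sqrt(VarX)*sqrt(VarY)) = 0.0000

0.0000


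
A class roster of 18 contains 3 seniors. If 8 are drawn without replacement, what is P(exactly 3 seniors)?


P(X=3) = C(3,3)*C(15,5) / C(18,8)
= 1*3003 / 43758
= 3003/43758 = 7/102

7/102


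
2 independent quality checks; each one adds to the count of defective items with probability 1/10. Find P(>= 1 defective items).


P(at least one) = 1 - P(none)
P(none) = (1 - 1/10)^2 = (9/10)^2 = 81/100
P(at least one) = 1 - 81/100 = 19/100

19/100


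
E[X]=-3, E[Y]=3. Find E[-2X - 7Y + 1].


E[-2X - 7Y + 1] = -2*E[X] - 7*E[Y] + 1
= (-2)*(-3) + (-7)*(3) + (1)
= 6 - 21 + 1 = -14

-14


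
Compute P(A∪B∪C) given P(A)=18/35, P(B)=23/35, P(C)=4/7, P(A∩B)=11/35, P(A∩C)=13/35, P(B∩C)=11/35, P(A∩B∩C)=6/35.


P(A∪B∪C) = P(A)+P(B)+P(C) - P(AB)-P(AC)-P(BC) + P(ABC)
= 18/35+23/35+4/7 - 11/35-13/35-11/35 + 6/35
= 32/35

32/35


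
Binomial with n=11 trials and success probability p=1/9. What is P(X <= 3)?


P(X<=3) = P(X=0) + P(X=1) + P(X=2) + P(X=3)
= 8589934592/31381059609 + 11811160064/31381059609 + 7381975040/31381059609 + 922746880/10460353203
= 10183770112/10460353203

10183770112/10460353203


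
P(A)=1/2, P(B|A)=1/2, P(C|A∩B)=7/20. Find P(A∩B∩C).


P(A∩B∩C) = P(A) * P(B|A) * P(C|A∩B)
= 1/2 * 1/2 * 7/20
= 1/4 * 7/20 = 7/80

7/80


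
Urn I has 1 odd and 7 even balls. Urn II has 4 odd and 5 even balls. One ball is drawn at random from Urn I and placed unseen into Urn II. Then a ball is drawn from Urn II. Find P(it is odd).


P(transfer odd) = 1/8; P(transfer even) = 7/8
If odd transferred: Urn II has 5 odd of 10, so P(odd|odd moved) = 1/2
If even transferred: Urn II has 4 odd of 10, so P(odd|even moved) = 2/5
By total probability: P(odd) = 1/8*1/2 + 7/8*2/5 = 33/80

33/80


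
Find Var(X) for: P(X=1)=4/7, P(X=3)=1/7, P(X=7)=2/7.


E[X] = 3, E[X^2] = 111/7
Var(X) = E[X^2] - (E[X])^2 = 111/7 - (3)^2 = 48/7

48/7


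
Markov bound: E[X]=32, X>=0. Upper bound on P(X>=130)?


Markov: P(X >= a) <= E[X]/a
P(X >= 130) <= 32/130 = 16/65

16/65


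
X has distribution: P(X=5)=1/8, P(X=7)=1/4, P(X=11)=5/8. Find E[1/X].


E[1/X] = sum(g(x)*P(x))
= 1/5*1/8 + 1/7*1/4 + 1/11*5/8
= 181/1540

181/1540


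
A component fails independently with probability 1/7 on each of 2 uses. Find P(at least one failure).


P(at least one) = 1 - P(none)
P(none) = (1 - 1/7)^2 = (6/7)^2 = 36/49
P(at least one) = 1 - 36/49 = 13/49

13/49


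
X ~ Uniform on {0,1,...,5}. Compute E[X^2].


E[X^2] = (1/6) * sum(x^2 for x=0..5)
= 55/6

55/6


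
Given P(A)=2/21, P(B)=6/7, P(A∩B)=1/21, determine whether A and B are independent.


P(A)*P(B) = 2/21*6/7 = 4/49
P(A∩B) = 1/21 != 4/49, so not independent

No, A and B are not independent


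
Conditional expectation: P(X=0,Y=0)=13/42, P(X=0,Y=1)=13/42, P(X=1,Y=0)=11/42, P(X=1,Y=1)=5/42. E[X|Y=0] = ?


P(Y=0) = 24/42
E[X|Y=0] = (0*13 + 1*11)/24 = 11/24

11/24


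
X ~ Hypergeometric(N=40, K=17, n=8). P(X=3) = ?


P(X=3) = C(17,3)*C(23,5) / C(40,8)
= 680*33649 / 76904685
= 22881320/76904685 = 1288/4329

1288/4329


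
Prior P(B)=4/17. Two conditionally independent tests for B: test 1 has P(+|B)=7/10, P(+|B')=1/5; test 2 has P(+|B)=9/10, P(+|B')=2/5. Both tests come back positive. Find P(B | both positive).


After test 1: P(+) = 7/10*4/17 + 1/5*13/17 = 27/85
P(B|+) = (14/85)/(27/85) = 14/27
After test 2 (use post1 as new prior): P(+) = 9/10*14/27 + 2/5*13/27 = 89/135
P(B|+,+) = (7/15)/(89/135) = 63/89

63/89


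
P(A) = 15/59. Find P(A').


P(A') = 1 - P(A) = 1 - 15/59 = 44/59

44/59


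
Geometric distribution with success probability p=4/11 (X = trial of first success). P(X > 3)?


P(X > 3) = P(first 3 trials all fail) = (1-p)^3 = (7/11)^3 = 343/1331

343/1331


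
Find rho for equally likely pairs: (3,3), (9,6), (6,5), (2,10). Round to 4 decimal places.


Cov(X,Y) = -1.7500, Var(X) = 7.5000, Var(Y) = 6.5000
rho = Cov/(sqrt(VarX)*sqrt(VarY)) = -0.2506

-0.2506


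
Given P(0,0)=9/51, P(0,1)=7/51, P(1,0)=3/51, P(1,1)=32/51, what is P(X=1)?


P(X=1) = P(1,0)+P(1,1) = 3/51 + 32/51 = 35/51

35/51


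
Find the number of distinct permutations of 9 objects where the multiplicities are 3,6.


9! = 362880
Denominator: 3!=6 * 6!=720
Coefficient = 362880 / 4320 = 84

84


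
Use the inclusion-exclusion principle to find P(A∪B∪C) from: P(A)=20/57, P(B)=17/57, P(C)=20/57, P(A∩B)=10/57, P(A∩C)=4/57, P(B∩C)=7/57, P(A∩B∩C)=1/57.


P(A∪B∪C) = P(A)+P(B)+P(C) - P(AB)-P(AC)-P(BC) + P(ABC)
= 20/57+17/57+20/57 - 10/57-4/57-7/57 + 1/57
= 37/57

37/57


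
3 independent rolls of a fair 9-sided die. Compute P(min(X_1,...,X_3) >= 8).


P(min >= 8) = P(all X_i >= 8) = (P(X_1 >= 8))^3
= (2/9)^3 = 8/729

8/729


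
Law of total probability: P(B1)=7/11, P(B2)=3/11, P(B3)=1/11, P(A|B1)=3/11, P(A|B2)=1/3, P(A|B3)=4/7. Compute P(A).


P(A) = P(A|B1)P(B1) + P(A|B2)P(B2) + P(A|B3)P(B3)
= 3/11*7/11 + 1/3*3/11 + 4/7*1/11
= 21/121 + 1/11 + 4/77 = 268/847

268/847


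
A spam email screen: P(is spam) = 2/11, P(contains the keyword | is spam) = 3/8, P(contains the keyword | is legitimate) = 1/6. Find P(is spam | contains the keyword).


P(A) = P(A|B)P(B) + P(A|B')P(B') = 3/8*2/11 + 1/6*9/11 = 9/44
P(B|A) = P(A|B)P(B)/P(A) = (3/44)/(9/44) = 1/3

1/3


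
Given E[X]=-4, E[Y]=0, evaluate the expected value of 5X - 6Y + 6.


E[5X - 6Y + 6] = 5*E[X] - 6*E[Y] + 6
= (5)*(-4) + (-6)*(0) + (6)
= -20 + 0 + 6 = -14

-14


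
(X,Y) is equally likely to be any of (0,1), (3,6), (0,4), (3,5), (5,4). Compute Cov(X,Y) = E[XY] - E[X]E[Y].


E[X]=11/5, E[Y]=4, E[XY]=53/5
Cov(X,Y) = E[XY] - E[X]E[Y] = 53/5 - 11/5*4 = 9/5

9/5


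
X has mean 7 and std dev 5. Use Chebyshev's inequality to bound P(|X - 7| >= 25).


k = 25/5 = 5
Chebyshev: P(|X-mu| >= k*sigma) <= 1/k^2 = 1/5^2 = 1/25

1/25


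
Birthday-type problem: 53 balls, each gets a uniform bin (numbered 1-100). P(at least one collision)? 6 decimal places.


P(all different) = prod((100-i)/100 for i=0..52) = 0.000000
P(at least one match) = 1 - 0.000000 = 1.000000

1.000000


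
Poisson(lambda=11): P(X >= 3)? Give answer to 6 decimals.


P(X>=3) = 1 - P(X<=2) = 1 - (e^(-11)*11^0/0! + e^(-11)*11^1/1! + e^(-11)*11^2/2!)
≈ 1 - (0.0000167017 + 0.0001837187 + 0.0010104529)
= 1 - 0.0012108733 = 0.9987891267
≈ 0.998789

0.998789


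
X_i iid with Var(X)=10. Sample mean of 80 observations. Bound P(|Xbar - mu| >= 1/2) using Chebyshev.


Var(Xbar) = Var(X)/n = 10/80
Chebyshev: P(|Xbar-mu| >= 1/2) <= Var(Xbar)/(1/2)^2 = (1/8)/(1/4) = 1/2

1/2


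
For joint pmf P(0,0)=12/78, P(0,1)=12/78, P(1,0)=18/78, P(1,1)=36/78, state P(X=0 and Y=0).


Read from table: P(X=0, Y=0) = 12/78 = 2/13

2/13


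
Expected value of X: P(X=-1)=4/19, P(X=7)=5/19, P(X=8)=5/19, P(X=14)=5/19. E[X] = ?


E[X] = sum(x * P(x))
= -1*4/19 + 7*5/19 + 8*5/19 + 14*5/19
= 141/19

141/19


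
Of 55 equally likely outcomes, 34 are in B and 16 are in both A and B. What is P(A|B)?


P(A|B) = P(A∩B)/P(B) = (16/55)/(34/55) = 16/34 = 8/17

8/17


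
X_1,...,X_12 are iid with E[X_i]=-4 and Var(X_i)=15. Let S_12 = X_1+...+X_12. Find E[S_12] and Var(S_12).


E[S_n] = n*mu = 12*-4 = -48
Var(S_n) = n*sigma^2 = 12*15 = 180

E[S_12]=-48, Var(S_12)=180


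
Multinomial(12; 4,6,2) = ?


12! = 479001600
Denominator: 4!=24 * 6!=720 * 2!=2
Coefficient = 479001600 / 34560 = 13860

13860


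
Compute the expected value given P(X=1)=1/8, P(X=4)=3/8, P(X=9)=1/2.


E[X] = sum(x * P(x))
= 1*1/8 + 4*3/8 + 9*1/2
= 49/8

49/8


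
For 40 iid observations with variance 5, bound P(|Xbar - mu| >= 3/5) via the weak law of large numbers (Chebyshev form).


Var(Xbar) = Var(X)/n = 5/40
Chebyshev: P(|Xbar-mu| >= 3/5) <= Var(Xbar)/(3/5)^2 = (1/8)/(9/25) = 25/72

25/72


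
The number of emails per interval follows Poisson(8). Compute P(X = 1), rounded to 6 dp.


P(X=1) = e^(-8) * 8^1 / 1!
≈ 0.0003354626279 * 8 / 1
≈ 0.002684

0.002684


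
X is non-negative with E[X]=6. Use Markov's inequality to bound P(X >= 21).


Markov: P(X >= a) <= E[X]/a
P(X >= 21) <= 6/21 = 2/7

2/7


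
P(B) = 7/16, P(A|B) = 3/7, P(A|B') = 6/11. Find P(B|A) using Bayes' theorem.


P(A) = P(A|B)P(B) + P(A|B')P(B') = 3/7*7/16 + 6/11*9/16 = 87/176
P(B|A) = P(A|B)P(B)/P(A) = (3/16)/(87/176) = 11/29

11/29


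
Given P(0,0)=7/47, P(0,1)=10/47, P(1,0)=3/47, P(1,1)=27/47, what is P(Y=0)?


P(Y=0) = P(0,0)+P(1,0) = 7/47 + 3/47 = 10/47

10/47


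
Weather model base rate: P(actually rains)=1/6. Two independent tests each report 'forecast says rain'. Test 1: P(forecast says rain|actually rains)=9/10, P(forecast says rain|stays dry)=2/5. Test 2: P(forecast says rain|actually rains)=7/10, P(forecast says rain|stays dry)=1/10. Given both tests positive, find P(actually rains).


After test 1: P(+) = 9/10*1/6 + 2/5*5/6 = 29/60
P(B|+) = (3/20)/(29/60) = 9/29
After test 2 (use post1 as new prior): P(+) = 7/10*9/29 + 1/10*20/29 = 83/290
P(B|+,+) = (63/290)/(83/290) = 63/83

63/83


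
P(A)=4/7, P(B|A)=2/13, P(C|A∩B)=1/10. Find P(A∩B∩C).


P(A∩B∩C) = P(A) * P(B|A) * P(C|A∩B)
= 4/7 * 2/13 * 1/10
= 8/91 * 1/10 = 4/455

4/455


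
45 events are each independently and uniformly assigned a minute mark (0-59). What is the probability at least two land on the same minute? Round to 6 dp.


P(all different) = prod((60-i)/60 for i=0..44) = 0.000000
P(at least one match) = 1 - 0.000000 = 1.000000

1.000000


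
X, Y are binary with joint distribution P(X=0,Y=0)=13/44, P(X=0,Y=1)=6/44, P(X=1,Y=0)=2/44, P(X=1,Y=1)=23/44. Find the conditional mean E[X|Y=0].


P(Y=0) = 15/44
E[X|Y=0] = (0*13 + 1*2)/15 = 2/15

2/15


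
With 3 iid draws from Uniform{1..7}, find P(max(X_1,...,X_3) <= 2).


P(max <= 2) = P(all X_i <= 2) = (P(X_1 <= 2))^3
= (2/7)^3 = 8/343

8/343


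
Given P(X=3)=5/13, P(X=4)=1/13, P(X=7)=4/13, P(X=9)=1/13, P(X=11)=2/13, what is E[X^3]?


E[X^3] = sum(g(x)*P(x))
= 27*5/13 + 64*1/13 + 343*4/13 + 729*1/13 + 1331*2/13
= 4962/13

4962/13


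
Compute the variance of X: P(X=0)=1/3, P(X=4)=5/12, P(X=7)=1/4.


E[X] = 41/12, E[X^2] = 227/12
Var(X) = E[X^2] - (E[X])^2 = 227/12 - (41/12)^2 = 1043/144

1043/144


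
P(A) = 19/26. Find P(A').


P(A') = 1 - P(A) = 1 - 19/26 = 7/26

7/26


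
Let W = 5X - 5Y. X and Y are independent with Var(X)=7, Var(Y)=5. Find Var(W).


Independence => Cov(X,Y)=0
Var(5X - 5Y) = 5^2*Var(X) + (-5)^2*Var(Y)
= 25*7 + 25*5 = 300

300


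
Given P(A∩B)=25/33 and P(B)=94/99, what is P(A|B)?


P(A|B) = P(A∩B)/P(B) = (75/99)/(94/99) = 75/94

75/94


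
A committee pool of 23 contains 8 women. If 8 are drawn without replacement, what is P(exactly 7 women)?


P(X=7) = C(8,7)*C(15,1) / C(23,8)
= 8*15 / 490314
= 120/490314 = 20/81719

20/81719


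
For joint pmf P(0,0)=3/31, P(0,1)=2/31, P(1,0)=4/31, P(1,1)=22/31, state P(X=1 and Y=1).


Read from table: P(X=1, Y=1) = 22/31

22/31


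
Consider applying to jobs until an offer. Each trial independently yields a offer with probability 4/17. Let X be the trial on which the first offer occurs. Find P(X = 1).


P(X=1) = (1-p)^0 * p = (13/17)^0 * 4/17
= 1 * 4/17 = 4/17

4/17


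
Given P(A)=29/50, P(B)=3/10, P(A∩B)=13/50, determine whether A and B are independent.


P(A)*P(B) = 29/50*3/10 = 87/500
P(A∩B) = 13/50 != 87/500, so not independent

No, A and B are not independent


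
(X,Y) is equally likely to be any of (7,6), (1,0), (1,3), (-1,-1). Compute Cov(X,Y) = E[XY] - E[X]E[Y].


E[X]=2, E[Y]=2, E[XY]=23/2
Cov(X,Y) = E[XY] - E[X]E[Y] = 23/2 - 2*2 = 15/2

15/2


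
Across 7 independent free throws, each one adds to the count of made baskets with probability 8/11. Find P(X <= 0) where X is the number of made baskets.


P(X<=0) = P(X=0)
= 2187/19487171
= 2187/19487171

2187/19487171


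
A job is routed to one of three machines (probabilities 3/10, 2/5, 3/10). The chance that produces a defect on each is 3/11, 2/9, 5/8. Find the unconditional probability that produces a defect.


P(A) = P(A|B1)P(B1) + P(A|B2)P(B2) + P(A|B3)P(B3)
= 3/11*3/10 + 2/9*2/5 + 5/8*3/10
= 9/110 + 4/45 + 3/16 = 2837/7920

2837/7920


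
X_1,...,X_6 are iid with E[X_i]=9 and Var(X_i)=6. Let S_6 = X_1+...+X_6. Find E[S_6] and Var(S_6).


E[S_n] = n*mu = 6*9 = 54
Var(S_n) = n*sigma^2 = 6*6 = 36

E[S_6]=54, Var(S_6)=36


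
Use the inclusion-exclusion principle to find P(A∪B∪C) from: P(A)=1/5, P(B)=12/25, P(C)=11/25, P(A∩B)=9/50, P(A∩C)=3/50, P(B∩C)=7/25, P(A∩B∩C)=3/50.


P(A∪B∪C) = P(A)+P(B)+P(C) - P(AB)-P(AC)-P(BC) + P(ABC)
= 1/5+12/25+11/25 - 9/50-3/50-7/25 + 3/50
= 33/50

33/50


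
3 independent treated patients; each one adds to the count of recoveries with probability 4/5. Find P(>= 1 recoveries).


P(at least one) = 1 - P(none)
P(none) = (1 - 4/5)^3 = (1/5)^3 = 1/125
P(at least one) = 1 - 1/125 = 124/125

124/125


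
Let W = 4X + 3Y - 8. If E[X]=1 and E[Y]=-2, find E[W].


E[4X + 3Y - 8] = 4*E[X] + 3*E[Y] - 8
= (4)*(1) + (3)*(-2) + (-8)
= 4 - 6 - 8 = -10

-10


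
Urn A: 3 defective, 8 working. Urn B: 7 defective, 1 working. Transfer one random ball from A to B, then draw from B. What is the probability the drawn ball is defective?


P(transfer defective) = 3/11; P(transfer working) = 8/11
If defective transferred: Urn II has 8 defective of 9, so P(defective|defective moved) = 8/9
If working transferred: Urn II has 7 defective of 9, so P(defective|working moved) = 7/9
By total probability: P(defective) = 3/11*8/9 + 8/11*7/9 = 80/99

80/99


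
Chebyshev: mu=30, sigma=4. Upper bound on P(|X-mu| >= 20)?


k = 20/4 = 5
Chebyshev: P(|X-mu| >= k*sigma) <= 1/k^2 = 1/5^2 = 1/25

1/25


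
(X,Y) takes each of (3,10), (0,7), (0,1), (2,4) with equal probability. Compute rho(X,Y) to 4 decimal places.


Cov(X,Y) = 2.6250, Var(X) = 1.6875, Var(Y) = 11.2500
rho = Cov/(sqrt(VarX)*sqrt(VarY)) = 0.6025

0.6025


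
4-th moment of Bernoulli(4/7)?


For Bernoulli: X in {0,1}
E[X^4] = 0^4*(1-4/7) + 1^4*4/7 = 4/7

4/7


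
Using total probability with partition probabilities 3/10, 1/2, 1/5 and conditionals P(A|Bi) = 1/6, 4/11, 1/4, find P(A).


P(A) = P(A|B1)P(B1) + P(A|B2)P(B2) + P(A|B3)P(B3)
= 1/6*3/10 + 4/11*1/2 + 1/4*1/5
= 1/20 + 2/11 + 1/20 = 31/110

31/110


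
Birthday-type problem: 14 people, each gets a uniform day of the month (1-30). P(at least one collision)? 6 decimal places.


P(all different) = prod((30-i)/30 for i=0..13) = 0.026506
P(at least one match) = 1 - 0.026506 = 0.973494

0.973494


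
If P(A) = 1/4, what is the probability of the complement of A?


P(A') = 1 - P(A) = 1 - 1/4 = 3/4

3/4


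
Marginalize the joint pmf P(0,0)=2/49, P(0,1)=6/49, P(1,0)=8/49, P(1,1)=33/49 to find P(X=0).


P(X=0) = P(0,0)+P(0,1) = 2/49 + 6/49 = 8/49

8/49


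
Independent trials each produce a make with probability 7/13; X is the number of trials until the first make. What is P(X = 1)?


P(X=1) = (1-p)^0 * p = (6/13)^0 * 7/13
= 1 * 7/13 = 7/13

7/13


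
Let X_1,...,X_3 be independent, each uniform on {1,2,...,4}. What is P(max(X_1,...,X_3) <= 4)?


P(max <= 4) = P(all X_i <= 4) = (P(X_1 <= 4))^3
= (4/4)^3 = 1^3 = 1

1


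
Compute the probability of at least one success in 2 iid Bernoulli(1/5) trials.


P(at least one) = 1 - P(none)
P(none) = (1 - 1/5)^2 = (4/5)^2 = 16/25
P(at least one) = 1 - 16/25 = 9/25

9/25


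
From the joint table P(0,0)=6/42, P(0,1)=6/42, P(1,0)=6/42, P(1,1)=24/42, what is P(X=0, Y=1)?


Read from table: P(X=0, Y=1) = 6/42 = 1/7

1/7


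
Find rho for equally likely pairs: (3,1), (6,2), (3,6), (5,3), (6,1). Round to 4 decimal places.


Cov(X,Y) = -1.1600, Var(X) = 1.8400, Var(Y) = 3.4400
rho = Cov/(sqrt(VarX)*sqrt(VarY)) = -0.4611

-0.4611


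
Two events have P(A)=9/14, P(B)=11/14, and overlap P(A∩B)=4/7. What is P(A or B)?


P(A∪B) = P(A) + P(B) - P(A∩B)
= 9/14 + 11/14 - 4/7 = 6/7

6/7


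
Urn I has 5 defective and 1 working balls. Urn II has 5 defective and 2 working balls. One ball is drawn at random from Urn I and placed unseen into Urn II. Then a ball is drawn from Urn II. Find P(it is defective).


P(transfer defective) = 5/6; P(transfer working) = 1/6
If defective transferred: Urn II has 6 defective of 8, so P(defective|defective moved) = 3/4
If working transferred: Urn II has 5 defective of 8, so P(defective|working moved) = 5/8
By total probability: P(defective) = 5/6*3/4 + 1/6*5/8 = 35/48

35/48


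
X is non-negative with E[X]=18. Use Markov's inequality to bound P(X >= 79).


Markov: P(X >= a) <= E[X]/a
P(X >= 79) <= 18/79

18/79


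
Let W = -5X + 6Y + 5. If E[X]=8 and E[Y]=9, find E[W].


E[-5X + 6Y + 5] = -5*E[X] + 6*E[Y] + 5
= (-5)*(8) + (6)*(9) + (5)
= -40 + 54 + 5 = 19

19


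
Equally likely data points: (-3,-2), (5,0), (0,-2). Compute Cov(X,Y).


E[X]=2/3, E[Y]=-4/3, E[XY]=2
Cov(X,Y) = E[XY] - E[X]E[Y] = 2 - 2/3*-4/3 = 26/9

26/9


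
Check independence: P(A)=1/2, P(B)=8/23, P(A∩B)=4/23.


P(A)*P(B) = 1/2*8/23 = 4/23
P(A∩B) = 4/23, which equals P(A)P(B), so independent

Yes, A and B are independent


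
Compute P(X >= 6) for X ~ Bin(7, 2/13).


P(X>=6) = P(X=6) + P(X=7)
= 4928/62748517 + 128/62748517
= 5056/62748517

5056/62748517


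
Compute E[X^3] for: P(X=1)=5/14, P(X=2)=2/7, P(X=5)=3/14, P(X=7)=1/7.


E[X^3] = sum(x^3 * P(x))
= 1*5/14 + 8*2/7 + 125*3/14 + 343*1/7
= 549/7

549/7


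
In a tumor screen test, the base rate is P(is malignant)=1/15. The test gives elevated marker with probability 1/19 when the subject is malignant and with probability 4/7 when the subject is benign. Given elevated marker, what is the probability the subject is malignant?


P(A) = P(A|B)P(B) + P(A|B')P(B') = 1/19*1/15 + 4/7*14/15 = 51/95
P(B|A) = P(A|B)P(B)/P(A) = (1/285)/(51/95) = 1/153

1/153


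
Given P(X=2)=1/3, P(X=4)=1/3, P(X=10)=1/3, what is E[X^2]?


E[X^2] = sum(g(x)*P(x))
= 4*1/3 + 16*1/3 + 100*1/3
= 40

40


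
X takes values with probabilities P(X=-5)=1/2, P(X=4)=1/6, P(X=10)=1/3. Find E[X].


E[X] = sum(x * P(x))
= -5*1/2 + 4*1/6 + 10*1/3
= 3/2

3/2


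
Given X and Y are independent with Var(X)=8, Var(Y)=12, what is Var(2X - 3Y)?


Independence => Cov(X,Y)=0
Var(2X - 3Y) = 2^2*Var(X) + (-3)^2*Var(Y)
= 4*8 + 9*12 = 140

140


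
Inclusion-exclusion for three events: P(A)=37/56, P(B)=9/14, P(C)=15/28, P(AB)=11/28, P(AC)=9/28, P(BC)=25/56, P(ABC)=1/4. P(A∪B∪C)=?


P(A∪B∪C) = P(A)+P(B)+P(C) - P(AB)-P(AC)-P(BC) + P(ABC)
= 37/56+9/14+15/28 - 11/28-9/28-25/56 + 1/4
= 13/14

13/14


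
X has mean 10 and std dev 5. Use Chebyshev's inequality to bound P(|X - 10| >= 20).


k = 20/5 = 4
Chebyshev: P(|X-mu| >= k*sigma) <= 1/k^2 = 1/4^2 = 1/16

1/16


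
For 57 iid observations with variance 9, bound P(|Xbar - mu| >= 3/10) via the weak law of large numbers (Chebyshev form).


Var(Xbar) = Var(X)/n = 9/57
Chebyshev: P(|Xbar-mu| >= 3/10) <= Var(Xbar)/(3/10)^2 = (3/19)/(9/100) = 100/57
Bound exceeds 1, so trivial bound: 1

1


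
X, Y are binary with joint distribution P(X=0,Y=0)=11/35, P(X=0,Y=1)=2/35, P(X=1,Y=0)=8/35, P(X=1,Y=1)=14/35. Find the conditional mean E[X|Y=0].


P(Y=0) = 19/35
E[X|Y=0] = (0*11 + 1*8)/19 = 8/19

8/19


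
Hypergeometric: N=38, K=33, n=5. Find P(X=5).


P(X=5) = C(33,5)*C(5,0) / C(38,5)
= 237336*1 / 501942
= 237336/501942 = 39556/83657

39556/83657


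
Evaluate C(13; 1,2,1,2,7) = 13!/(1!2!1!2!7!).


13! = 6227020800
Denominator: 1!=1 * 2!=2 * 1!=1 * 2!=2 * 7!=5040
Coefficient = 6227020800 / 20160 = 308880

308880


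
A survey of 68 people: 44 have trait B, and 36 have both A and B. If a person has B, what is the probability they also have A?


P(A|B) = P(A∩B)/P(B) = (36/68)/(44/68) = 36/44 = 9/11

9/11


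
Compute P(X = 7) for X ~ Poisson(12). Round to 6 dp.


P(X=7) = e^(-12) * 12^7 / 7!
≈ 0.000006144212353 * 35831808 / 5040
≈ 0.043682

0.043682


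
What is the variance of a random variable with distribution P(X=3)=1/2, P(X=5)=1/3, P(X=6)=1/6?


E[X] = 25/6, E[X^2] = 113/6
Var(X) = E[X^2] - (E[X])^2 = 113/6 - (25/6)^2 = 53/36

53/36


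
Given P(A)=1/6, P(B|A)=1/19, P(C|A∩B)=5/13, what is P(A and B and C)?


P(A∩B∩C) = P(A) * P(B|A) * P(C|A∩B)
= 1/6 * 1/19 * 5/13
= 1/114 * 5/13 = 5/1482

5/1482


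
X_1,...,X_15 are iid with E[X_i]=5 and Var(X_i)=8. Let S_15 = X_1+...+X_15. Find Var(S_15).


By independence, Var(S_n) = n*Var(X_1) = 15*8 = 120

120


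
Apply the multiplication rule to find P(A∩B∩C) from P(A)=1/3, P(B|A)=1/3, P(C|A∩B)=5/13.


P(A∩B∩C) = P(A) * P(B|A) * P(C|A∩B)
= 1/3 * 1/3 * 5/13
= 1/9 * 5/13 = 5/117

5/117


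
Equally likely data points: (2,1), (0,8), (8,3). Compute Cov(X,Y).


E[X]=10/3, E[Y]=4, E[XY]=26/3
Cov(X,Y) = E[XY] - E[X]E[Y] = 26/3 - 10/3*4 = -14/3

-14/3


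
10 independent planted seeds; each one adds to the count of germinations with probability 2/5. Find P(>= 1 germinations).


P(at least one) = 1 - P(none)
P(none) = (1 - 2/5)^10 = (3/5)^10 = 59049/9765625
P(at least one) = 1 - 59049/9765625 = 9706576/9765625

9706576/9765625


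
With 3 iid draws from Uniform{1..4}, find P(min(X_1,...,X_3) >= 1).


P(min >= 1) = P(all X_i >= 1) = (P(X_1 >= 1))^3
= (4/4)^3 = 1^3 = 1

1


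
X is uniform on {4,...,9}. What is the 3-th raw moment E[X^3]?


E[X^3] = (1/6) * sum(x^3 for x=4..9)
= 1989/6 = 663/2

663/2


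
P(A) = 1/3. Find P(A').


P(A') = 1 - P(A) = 1 - 1/3 = 2/3

2/3


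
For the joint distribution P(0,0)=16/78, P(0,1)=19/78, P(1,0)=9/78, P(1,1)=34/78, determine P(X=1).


P(X=1) = P(1,0)+P(1,1) = 9/78 + 34/78 = 43/78

43/78


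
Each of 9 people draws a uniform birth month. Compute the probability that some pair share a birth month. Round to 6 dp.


P(all different) = prod((12-i)/12 for i=0..8) = 0.015472
P(at least one match) = 1 - 0.015472 = 0.984528

0.984528


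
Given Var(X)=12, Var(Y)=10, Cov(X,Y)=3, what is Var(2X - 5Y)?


Var(2X - 5Y) = 2^2*Var(X) + (-5)^2*Var(Y) + 2*2*(-5)*Cov(X,Y)
= 4*12 + 25*10 - 20*3
= 48 + 250 - 60 = 238

238


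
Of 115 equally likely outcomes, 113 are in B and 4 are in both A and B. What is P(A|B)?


P(A|B) = P(A∩B)/P(B) = (4/115)/(113/115) = 4/113

4/113


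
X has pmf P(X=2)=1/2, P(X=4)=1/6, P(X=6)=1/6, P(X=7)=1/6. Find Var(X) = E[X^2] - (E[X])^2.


E[X] = 23/6, E[X^2] = 113/6
Var(X) = E[X^2] - (E[X])^2 = 113/6 - (23/6)^2 = 149/36

149/36


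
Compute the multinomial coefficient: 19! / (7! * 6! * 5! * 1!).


19! = 121645100408832000
Denominator: 7!=5040 * 6!=720 * 5!=120 * 1!=1
Coefficient = 121645100408832000 / 435456000 = 279351072

279351072


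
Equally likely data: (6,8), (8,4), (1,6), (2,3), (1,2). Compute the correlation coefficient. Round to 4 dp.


Cov(X,Y) = 2.2400, Var(X) = 8.2400, Var(Y) = 4.6400
rho = Cov/(sqrt(VarX)*sqrt(VarY)) = 0.3623

0.3623


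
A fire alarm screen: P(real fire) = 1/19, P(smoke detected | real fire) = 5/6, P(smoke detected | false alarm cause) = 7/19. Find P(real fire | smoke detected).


P(A) = P(A|B)P(B) + P(A|B')P(B') = 5/6*1/19 + 7/19*18/19 = 851/2166
P(B|A) = P(A|B)P(B)/P(A) = (5/114)/(851/2166) = 95/851

95/851


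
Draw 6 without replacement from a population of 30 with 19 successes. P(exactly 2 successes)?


P(X=2) = C(19,2)*C(11,4) / C(30,6)
= 171*330 / 593775
= 56430/593775 = 1254/13195

1254/13195


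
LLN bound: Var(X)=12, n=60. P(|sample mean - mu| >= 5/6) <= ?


Var(Xbar) = Var(X)/n = 12/60
Chebyshev: P(|Xbar-mu| >= 5/6) <= Var(Xbar)/(5/6)^2 = (1/5)/(25/36) = 36/125

36/125


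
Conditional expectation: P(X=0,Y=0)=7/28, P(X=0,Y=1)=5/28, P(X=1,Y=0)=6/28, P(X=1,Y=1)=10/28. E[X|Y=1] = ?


P(Y=1) = 15/28
E[X|Y=1] = (0*5 + 1*10)/15 = 10/15 = 2/3

2/3


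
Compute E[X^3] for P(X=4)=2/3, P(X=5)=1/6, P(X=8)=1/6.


E[X^3] = sum(g(x)*P(x))
= 64*2/3 + 125*1/6 + 512*1/6
= 893/6

893/6


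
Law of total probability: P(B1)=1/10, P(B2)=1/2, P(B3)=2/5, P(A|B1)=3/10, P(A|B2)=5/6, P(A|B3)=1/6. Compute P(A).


P(A) = P(A|B1)P(B1) + P(A|B2)P(B2) + P(A|B3)P(B3)
= 3/10*1/10 + 5/6*1/2 + 1/6*2/5
= 3/100 + 5/12 + 1/15 = 77/150

77/150


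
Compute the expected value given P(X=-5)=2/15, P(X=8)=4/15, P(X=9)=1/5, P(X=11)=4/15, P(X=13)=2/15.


E[X] = sum(x * P(x))
= -5*2/15 + 8*4/15 + 9*1/5 + 11*4/15 + 13*2/15
= 119/15

119/15


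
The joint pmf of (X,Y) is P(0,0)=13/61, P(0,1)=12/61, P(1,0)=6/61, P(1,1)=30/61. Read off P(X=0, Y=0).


Read from table: P(X=0, Y=0) = 13/61

13/61


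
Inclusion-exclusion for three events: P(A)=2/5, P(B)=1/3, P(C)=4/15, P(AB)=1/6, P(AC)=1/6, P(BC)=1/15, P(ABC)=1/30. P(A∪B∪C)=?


P(A∪B∪C) = P(A)+P(B)+P(C) - P(AB)-P(AC)-P(BC) + P(ABC)
= 2/5+1/3+4/15 - 1/6-1/6-1/15 + 1/30
= 19/30

19/30


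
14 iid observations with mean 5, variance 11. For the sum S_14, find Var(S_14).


By independence, Var(S_n) = n*Var(X_1) = 14*11 = 154

154


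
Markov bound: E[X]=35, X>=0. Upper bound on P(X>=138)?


Markov: P(X >= a) <= E[X]/a
P(X >= 138) <= 35/138

35/138


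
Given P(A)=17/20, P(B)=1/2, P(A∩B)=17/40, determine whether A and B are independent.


P(A)*P(B) = 17/20*1/2 = 17/40
P(A∩B) = 17/40, which equals P(A)P(B), so independent

Yes, A and B are independent


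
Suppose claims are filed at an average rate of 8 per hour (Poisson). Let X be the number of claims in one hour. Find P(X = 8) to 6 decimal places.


P(X=8) = e^(-8) * 8^8 / 8!
≈ 0.0003354626279 * 16777216 / 40320
≈ 0.139587

0.139587


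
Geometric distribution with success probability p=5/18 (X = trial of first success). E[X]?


For geometric (trials until first success), E[X] = 1/p = 1/(5/18) = 18/5

18/5


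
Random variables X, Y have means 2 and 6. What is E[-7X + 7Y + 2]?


E[-7X + 7Y + 2] = -7*E[X] + 7*E[Y] + 2
= (-7)*(2) + (7)*(6) + (2)
= -14 + 42 + 2 = 30

30


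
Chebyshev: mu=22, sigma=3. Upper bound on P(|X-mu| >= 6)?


k = 6/3 = 2
Chebyshev: P(|X-mu| >= k*sigma) <= 1/k^2 = 1/2^2 = 1/4

1/4


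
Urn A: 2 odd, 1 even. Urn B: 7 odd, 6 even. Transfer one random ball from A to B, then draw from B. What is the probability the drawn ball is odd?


P(transfer odd) = 2/3; P(transfer even) = 1/3
If odd transferred: Urn II has 8 odd of 14, so P(odd|odd moved) = 4/7
If even transferred: Urn II has 7 odd of 14, so P(odd|even moved) = 1/2
By total probability: P(odd) = 2/3*4/7 + 1/3*1/2 = 23/42

23/42


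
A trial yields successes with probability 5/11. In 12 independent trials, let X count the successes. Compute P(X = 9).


P(X=9) = C(12,9) * p^9 * (1-p)^3
= 220 * 1953125/2357947691 * 216/1331
= 8437500000/285311670611

8437500000/285311670611


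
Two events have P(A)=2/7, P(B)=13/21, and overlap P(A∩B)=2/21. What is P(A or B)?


P(A∪B) = P(A) + P(B) - P(A∩B)
= 2/7 + 13/21 - 2/21 = 17/21

17/21
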